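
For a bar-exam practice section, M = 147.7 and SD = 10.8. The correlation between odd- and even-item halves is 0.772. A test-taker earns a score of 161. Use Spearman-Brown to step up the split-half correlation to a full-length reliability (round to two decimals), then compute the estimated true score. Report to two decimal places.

Spearman-Brown: ρ = 2r/(1 + r) = 2(0.772)/(1 + 0.772) = 1.5440/1.772 = 0.8713 → 0.87
T̂ = 0.87(161) + 0.13(147.7) = 140.07 + 19.201 = 159.271 → 159.27

159.27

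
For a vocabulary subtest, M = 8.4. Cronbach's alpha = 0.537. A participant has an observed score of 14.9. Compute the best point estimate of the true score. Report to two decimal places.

T̂ = ρX + (1 − ρ)μ
  = 0.537 × 14.9 + 0.463 × 8.4
  = 8.0013 + 3.8892
  = 11.891
  ≈ 11.89

11.89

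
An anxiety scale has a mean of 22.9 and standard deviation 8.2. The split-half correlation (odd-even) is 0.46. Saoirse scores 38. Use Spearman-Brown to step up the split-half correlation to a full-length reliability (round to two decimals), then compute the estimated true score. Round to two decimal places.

Spearman-Brown: ρ = 2r/(1 + r) = 2(0.46)/(1 + 0.46) = 0.920/1.46 = 0.6301 → 0.63
T̂ = 0.63(38) + 0.37(22.9) = 23.94 + 8.473 = 32.413 → 32.41

32.41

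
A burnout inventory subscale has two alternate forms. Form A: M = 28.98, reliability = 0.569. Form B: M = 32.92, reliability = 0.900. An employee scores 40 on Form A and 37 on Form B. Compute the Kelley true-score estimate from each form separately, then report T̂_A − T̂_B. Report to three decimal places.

-1.342

T̂_A = 0.569(40) + 0.431(28.98) = 35.25038
T̂_B = 0.900(37) + 0.100(32.92) = 36.59200
T̂_A − T̂_B = -1.34162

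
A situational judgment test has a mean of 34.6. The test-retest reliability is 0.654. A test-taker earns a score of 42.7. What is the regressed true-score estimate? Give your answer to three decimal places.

Regress the observed score toward the mean by the unreliability: T̂ = 0.654·42.7 + 0.346·34.6 = 27.9258 + 11.9716 = 39.8974.

39.897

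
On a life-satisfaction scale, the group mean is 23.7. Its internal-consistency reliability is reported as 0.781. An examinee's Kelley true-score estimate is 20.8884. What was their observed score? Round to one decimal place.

20.1

T̂ = ρX + (1 − ρ)μ  ⇒  X = (T̂ − (1 − ρ)μ) / ρ
X = (20.8884 − 0.219 × 23.7) / 0.781 = (20.8884 − 5.1903) / 0.781 = 15.6981 / 0.781 = 20.100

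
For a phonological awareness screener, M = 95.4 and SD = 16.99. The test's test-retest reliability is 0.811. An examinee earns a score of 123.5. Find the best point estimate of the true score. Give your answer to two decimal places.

Kelley's formula gives T̂ = 0.811·123.5 + 0.189·95.4 = 100.1585 + 18.0306 = 118.189.

118.19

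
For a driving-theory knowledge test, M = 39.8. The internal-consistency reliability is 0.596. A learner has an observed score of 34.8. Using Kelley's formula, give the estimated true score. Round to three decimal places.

T̂ = ρX + (1 − ρ)μ
  = 0.596 × 34.8 + 0.404 × 39.8
  = 20.7408 + 16.0792
  = 36.8200
  ≈ 36.820

36.820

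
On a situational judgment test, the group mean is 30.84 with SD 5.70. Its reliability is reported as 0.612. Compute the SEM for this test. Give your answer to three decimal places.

SEM = SD · √(1 − ρ) = 5.70 × √0.388 = 5.70 × 0.6229 = 3.5505

3.551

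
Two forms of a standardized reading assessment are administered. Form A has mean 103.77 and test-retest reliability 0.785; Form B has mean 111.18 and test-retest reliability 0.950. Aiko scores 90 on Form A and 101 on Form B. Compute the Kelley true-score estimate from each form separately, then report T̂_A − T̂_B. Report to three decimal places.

-8.548

T̂_A = 0.785(90) + 0.215(103.77) = 92.96055
T̂_B = 0.950(101) + 0.050(111.18) = 101.50900
T̂_A − T̂_B = -8.54845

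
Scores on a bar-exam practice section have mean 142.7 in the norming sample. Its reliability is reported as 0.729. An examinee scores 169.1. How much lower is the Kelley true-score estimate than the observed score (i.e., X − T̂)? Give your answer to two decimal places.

7.15

T̂ = ρX + (1 − ρ)μ
  = 0.729 × 169.1 + 0.271 × 142.7
  = 123.2739 + 38.6717
  = 161.9456
  ≈ 161.946
X − T̂ = 169.1 − 161.946 = 7.154 → 7.15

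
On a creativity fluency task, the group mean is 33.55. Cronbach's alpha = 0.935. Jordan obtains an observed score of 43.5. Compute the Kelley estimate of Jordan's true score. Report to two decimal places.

42.85

T̂ = 0.935(43.5) + 0.065(33.55) = 40.6725 + 2.18075 = 42.853 → 42.85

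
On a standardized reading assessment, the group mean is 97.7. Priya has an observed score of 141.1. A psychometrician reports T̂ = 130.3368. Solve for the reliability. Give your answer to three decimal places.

0.752

T̂ = ρX + (1 − ρ)μ  ⇒  T̂ − μ = ρ(X − μ)
ρ = (T̂ − μ)/(X − μ) = (130.3368 − 97.7) / (141.1 − 97.7) = 32.6368 / 43.4 = 0.75200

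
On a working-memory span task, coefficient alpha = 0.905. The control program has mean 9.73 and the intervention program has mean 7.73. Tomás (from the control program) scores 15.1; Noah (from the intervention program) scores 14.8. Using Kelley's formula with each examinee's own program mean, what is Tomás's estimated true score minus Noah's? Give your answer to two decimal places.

0.46

T̂_Tomás = 0.905(15.1) + 0.095(9.73) = 14.5899
T̂_Noah = 0.905(14.8) + 0.095(7.73) = 14.1284
Difference = 14.5899 − 14.1284 = 0.4615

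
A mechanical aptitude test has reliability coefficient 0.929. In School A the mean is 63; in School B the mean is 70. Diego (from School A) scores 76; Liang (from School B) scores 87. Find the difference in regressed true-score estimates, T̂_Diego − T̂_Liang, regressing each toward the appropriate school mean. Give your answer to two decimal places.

T̂_Diego = 0.929(76) + 0.071(63) = 75.0770
T̂_Liang = 0.929(87) + 0.071(70) = 85.7930
Difference = 75.0770 − 85.7930 = -10.7160

-10.72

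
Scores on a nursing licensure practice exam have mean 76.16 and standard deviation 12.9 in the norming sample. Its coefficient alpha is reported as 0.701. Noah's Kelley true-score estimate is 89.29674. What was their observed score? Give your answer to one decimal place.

T̂ = ρX + (1 − ρ)μ  ⇒  X = (T̂ − (1 − ρ)μ) / ρ
X = (89.29674 − 0.299 × 76.16) / 0.701 = (89.29674 − 22.77184) / 0.701 = 66.52490 / 0.701 = 94.900

94.9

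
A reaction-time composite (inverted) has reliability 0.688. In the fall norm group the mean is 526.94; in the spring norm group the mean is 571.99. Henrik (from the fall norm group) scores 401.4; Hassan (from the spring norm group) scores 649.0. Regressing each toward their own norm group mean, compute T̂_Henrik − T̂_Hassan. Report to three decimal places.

T̂_Henrik = 0.688(401.4) + 0.312(526.94) = 440.56848
T̂_Hassan = 0.688(649.0) + 0.312(571.99) = 624.97288
Difference = 440.56848 − 624.97288 = -184.40440

-184.404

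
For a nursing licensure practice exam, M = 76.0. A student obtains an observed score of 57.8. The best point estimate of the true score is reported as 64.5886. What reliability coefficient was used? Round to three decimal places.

0.627

T̂ = ρX + (1 − ρ)μ  ⇒  T̂ − μ = ρ(X − μ)
ρ = (T̂ − μ)/(X − μ) = (64.5886 − 76.0) / (57.8 − 76.0) = -11.4114 / -18.2 = 0.62700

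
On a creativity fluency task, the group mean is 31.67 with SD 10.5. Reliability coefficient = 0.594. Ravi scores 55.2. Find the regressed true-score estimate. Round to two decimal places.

45.65

T̂ = ρX + (1 − ρ)μ
  = 0.594 × 55.2 + 0.406 × 31.67
  = 32.7888 + 12.85802
  = 45.647
  ≈ 45.65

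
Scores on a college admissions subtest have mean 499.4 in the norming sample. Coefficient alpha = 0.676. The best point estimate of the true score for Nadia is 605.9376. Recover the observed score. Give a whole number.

T̂ = ρX + (1 − ρ)μ  ⇒  X = (T̂ − (1 − ρ)μ) / ρ
X = (605.9376 − 0.324 × 499.4) / 0.676 = (605.9376 − 161.8056) / 0.676 = 444.1320 / 0.676 = 657.00

657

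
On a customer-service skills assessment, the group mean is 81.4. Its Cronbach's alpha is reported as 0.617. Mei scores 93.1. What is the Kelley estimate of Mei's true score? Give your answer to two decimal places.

T̂ = ρX + (1 − ρ)μ
  = 0.617 × 93.1 + 0.383 × 81.4
  = 57.4427 + 31.1762
  = 88.619
  ≈ 88.62

88.62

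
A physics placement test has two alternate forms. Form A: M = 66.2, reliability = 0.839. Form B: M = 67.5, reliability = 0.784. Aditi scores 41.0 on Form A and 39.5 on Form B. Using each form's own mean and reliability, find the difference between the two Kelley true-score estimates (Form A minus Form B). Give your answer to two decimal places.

T̂_A = 0.839(41.0) + 0.161(66.2) = 45.0572
T̂_B = 0.784(39.5) + 0.216(67.5) = 45.5480
T̂_A − T̂_B = -0.4908

-0.49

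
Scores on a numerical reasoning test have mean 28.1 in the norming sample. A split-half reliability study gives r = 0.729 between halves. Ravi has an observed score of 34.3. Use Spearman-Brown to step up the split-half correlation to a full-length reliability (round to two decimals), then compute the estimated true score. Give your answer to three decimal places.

Spearman-Brown: ρ = 2r/(1 + r) = 2(0.729)/(1 + 0.729) = 1.4580/1.729 = 0.8433 → 0.84
T̂ = 0.84(34.3) + 0.16(28.1) = 28.812 + 4.496 = 33.3080 → 33.308

33.308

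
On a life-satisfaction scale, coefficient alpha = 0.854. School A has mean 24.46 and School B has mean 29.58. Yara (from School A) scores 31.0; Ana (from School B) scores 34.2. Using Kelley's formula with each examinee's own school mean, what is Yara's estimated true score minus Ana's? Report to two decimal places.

T̂_Yara = 0.854(31.0) + 0.146(24.46) = 30.0452
T̂_Ana = 0.854(34.2) + 0.146(29.58) = 33.5255
Difference = 30.0452 − 33.5255 = -3.4803

-3.48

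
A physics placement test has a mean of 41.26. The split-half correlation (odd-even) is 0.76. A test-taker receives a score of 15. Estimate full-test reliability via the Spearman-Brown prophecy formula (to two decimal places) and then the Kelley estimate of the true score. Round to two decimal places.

18.68

Spearman-Brown: ρ = 2r/(1 + r) = 2(0.76)/(1 + 0.76) = 1.520/1.76 = 0.8636 → 0.86
T̂ = ρX + (1 − ρ)μ
  = 0.86 × 15 + 0.14 × 41.26
  = 12.90 + 5.7764
  = 18.676
  ≈ 18.68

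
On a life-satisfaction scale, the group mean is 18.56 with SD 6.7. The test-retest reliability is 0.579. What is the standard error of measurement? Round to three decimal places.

4.347

SEM = SD · √(1 − ρ) = 6.7 × √0.421 = 6.7 × 0.6488 = 4.3473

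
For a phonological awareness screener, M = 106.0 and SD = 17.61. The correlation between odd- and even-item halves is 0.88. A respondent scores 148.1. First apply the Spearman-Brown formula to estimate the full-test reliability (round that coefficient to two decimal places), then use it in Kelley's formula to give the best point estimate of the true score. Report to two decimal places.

Spearman-Brown: ρ = 2r/(1 + r) = 2(0.88)/(1 + 0.88) = 1.760/1.88 = 0.9362 → 0.94
T̂ = ρX + (1 − ρ)μ
  = 0.94 × 148.1 + 0.06 × 106.0
  = 139.214 + 6.360
  = 145.574
  ≈ 145.57

145.57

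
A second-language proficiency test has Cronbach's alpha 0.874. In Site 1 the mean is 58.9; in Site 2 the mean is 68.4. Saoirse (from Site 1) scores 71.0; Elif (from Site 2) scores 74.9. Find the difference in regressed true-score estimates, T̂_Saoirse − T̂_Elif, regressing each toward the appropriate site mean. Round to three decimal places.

-4.606

T̂_Saoirse = 0.874(71.0) + 0.126(58.9) = 69.47540
T̂_Elif = 0.874(74.9) + 0.126(68.4) = 74.08100
Difference = 69.47540 − 74.08100 = -4.60560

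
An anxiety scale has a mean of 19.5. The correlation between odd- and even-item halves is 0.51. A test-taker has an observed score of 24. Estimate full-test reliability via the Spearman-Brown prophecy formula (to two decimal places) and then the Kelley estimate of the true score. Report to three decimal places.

22.560

Spearman-Brown: ρ = 2r/(1 + r) = 2(0.51)/(1 + 0.51) = 1.020/1.51 = 0.6755 → 0.68
T̂ = 0.68(24) + 0.32(19.5) = 16.32 + 6.240 = 22.5600 → 22.560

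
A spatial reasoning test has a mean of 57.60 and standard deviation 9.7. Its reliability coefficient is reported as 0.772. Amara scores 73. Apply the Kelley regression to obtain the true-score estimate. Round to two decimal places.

69.49

T̂ = ρX + (1 − ρ)μ
  = 0.772 × 73 + 0.228 × 57.60
  = 56.356 + 13.13280
  = 69.489
  ≈ 69.49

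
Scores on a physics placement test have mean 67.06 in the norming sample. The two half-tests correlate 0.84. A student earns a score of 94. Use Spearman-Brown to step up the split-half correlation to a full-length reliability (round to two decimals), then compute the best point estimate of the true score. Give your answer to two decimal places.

Spearman-Brown: ρ = 2r/(1 + r) = 2(0.84)/(1 + 0.84) = 1.680/1.84 = 0.9130 → 0.91
T̂ = ρX + (1 − ρ)μ
  = 0.91 × 94 + 0.09 × 67.06
  = 85.54 + 6.0354
  = 91.575
  ≈ 91.58

91.58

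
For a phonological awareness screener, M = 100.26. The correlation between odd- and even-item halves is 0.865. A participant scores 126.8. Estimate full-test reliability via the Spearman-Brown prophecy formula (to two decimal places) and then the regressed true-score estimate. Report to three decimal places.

124.942

Spearman-Brown: ρ = 2r/(1 + r) = 2(0.865)/(1 + 0.865) = 1.7300/1.865 = 0.9276 → 0.93
T̂ = ρX + (1 − ρ)μ
  = 0.93 × 126.8 + 0.07 × 100.26
  = 117.924 + 7.0182
  = 124.9422
  ≈ 124.942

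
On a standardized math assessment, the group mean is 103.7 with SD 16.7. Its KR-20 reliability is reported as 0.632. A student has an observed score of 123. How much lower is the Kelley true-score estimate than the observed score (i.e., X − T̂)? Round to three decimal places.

T̂ = ρX + (1 − ρ)μ
  = 0.632 × 123 + 0.368 × 103.7
  = 77.736 + 38.1616
  = 115.89760
  ≈ 115.8976
X − T̂ = 123 − 115.8976 = 7.1024 → 7.102

7.102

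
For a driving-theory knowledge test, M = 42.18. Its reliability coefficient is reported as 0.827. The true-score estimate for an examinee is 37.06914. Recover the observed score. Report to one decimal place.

36.0

T̂ = ρX + (1 − ρ)μ  ⇒  X = (T̂ − (1 − ρ)μ) / ρ
X = (37.06914 − 0.173 × 42.18) / 0.827 = (37.06914 − 7.29714) / 0.827 = 29.77200 / 0.827 = 36.000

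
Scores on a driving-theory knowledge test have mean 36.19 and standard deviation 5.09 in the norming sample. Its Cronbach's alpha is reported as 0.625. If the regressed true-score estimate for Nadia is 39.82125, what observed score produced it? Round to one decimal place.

T̂ = ρX + (1 − ρ)μ  ⇒  X = (T̂ − (1 − ρ)μ) / ρ
X = (39.82125 − 0.375 × 36.19) / 0.625 = (39.82125 − 13.57125) / 0.625 = 26.25000 / 0.625 = 42.000

42.0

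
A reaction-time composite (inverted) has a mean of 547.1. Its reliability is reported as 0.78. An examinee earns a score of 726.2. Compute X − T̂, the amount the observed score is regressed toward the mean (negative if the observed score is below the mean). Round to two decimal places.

Kelley's formula gives T̂ = 0.78·726.2 + 0.22·547.1 = 566.436 + 120.362 = 686.7980.
X − T̂ = 726.2 − 686.798 = 39.402 → 39.40

39.40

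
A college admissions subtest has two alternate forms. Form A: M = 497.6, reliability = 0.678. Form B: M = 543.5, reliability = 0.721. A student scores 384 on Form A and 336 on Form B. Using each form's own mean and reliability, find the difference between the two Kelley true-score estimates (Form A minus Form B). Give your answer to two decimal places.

26.69

T̂_A = 0.678(384) + 0.322(497.6) = 420.5792
T̂_B = 0.721(336) + 0.279(543.5) = 393.8925
T̂_A − T̂_B = 26.6867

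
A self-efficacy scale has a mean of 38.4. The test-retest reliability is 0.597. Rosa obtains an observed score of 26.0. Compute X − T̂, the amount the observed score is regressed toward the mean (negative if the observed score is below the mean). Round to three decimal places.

-4.997

Weight the observed score by reliability and the mean by (1 − reliability): T̂ = 0.597·26.0 + 0.403·38.4 = 15.5220 + 15.4752 = 30.99720.
X − T̂ = 26.0 − 30.9972 = -4.9972 → -4.997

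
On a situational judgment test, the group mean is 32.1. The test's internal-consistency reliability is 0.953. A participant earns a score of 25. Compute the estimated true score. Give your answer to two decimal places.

25.33

T̂ = ρX + (1 − ρ)μ
  = 0.953 × 25 + 0.047 × 32.1
  = 23.825 + 1.5087
  = 25.334
  ≈ 25.33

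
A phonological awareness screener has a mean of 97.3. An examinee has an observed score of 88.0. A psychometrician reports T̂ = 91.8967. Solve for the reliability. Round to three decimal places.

0.581

T̂ = ρX + (1 − ρ)μ  ⇒  T̂ − μ = ρ(X − μ)
ρ = (T̂ − μ)/(X − μ) = (91.8967 − 97.3) / (88.0 − 97.3) = -5.4033 / -9.3 = 0.58100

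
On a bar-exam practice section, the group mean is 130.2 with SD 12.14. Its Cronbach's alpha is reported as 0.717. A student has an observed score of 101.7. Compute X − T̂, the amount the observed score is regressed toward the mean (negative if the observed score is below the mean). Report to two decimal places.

-8.07

T̂ = 0.717(101.7) + 0.283(130.2) = 72.9189 + 36.8466 = 109.7655 → 109.766
X − T̂ = 101.7 − 109.766 = -8.066 → -8.07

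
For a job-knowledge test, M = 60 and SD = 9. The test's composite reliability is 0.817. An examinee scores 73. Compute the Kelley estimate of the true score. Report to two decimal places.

Weight the observed score by reliability and the mean by (1 − reliability): T̂ = 0.817·73 + 0.183·60 = 59.641 + 10.980 = 70.621.

70.62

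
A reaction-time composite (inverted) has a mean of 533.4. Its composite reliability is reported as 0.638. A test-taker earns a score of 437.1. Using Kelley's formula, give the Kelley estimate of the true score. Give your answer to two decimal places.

Weight the observed score by reliability and the mean by (1 − reliability): T̂ = 0.638·437.1 + 0.362·533.4 = 278.8698 + 193.0908 = 471.961.

471.96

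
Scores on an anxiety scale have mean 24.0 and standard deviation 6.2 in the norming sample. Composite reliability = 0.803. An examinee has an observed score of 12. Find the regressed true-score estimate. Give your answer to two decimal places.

14.36

T̂ = ρX + (1 − ρ)μ
  = 0.803 × 12 + 0.197 × 24.0
  = 9.636 + 4.7280
  = 14.364
  ≈ 14.36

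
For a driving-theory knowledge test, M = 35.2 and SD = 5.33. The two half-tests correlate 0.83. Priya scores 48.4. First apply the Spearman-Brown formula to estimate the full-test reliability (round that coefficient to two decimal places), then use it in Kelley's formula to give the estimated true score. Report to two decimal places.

Spearman-Brown: ρ = 2r/(1 + r) = 2(0.83)/(1 + 0.83) = 1.660/1.83 = 0.9071 → 0.91
Weight the observed score by reliability and the mean by (1 − reliability): T̂ = 0.91·48.4 + 0.09·35.2 = 44.044 + 3.168 = 47.212.

47.21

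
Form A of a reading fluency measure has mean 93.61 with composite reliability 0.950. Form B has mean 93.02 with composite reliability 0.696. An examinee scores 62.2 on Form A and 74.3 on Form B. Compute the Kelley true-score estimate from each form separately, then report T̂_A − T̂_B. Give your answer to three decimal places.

T̂_A = 0.950(62.2) + 0.050(93.61) = 63.77050
T̂_B = 0.696(74.3) + 0.304(93.02) = 79.99088
T̂_A − T̂_B = -16.22038

-16.220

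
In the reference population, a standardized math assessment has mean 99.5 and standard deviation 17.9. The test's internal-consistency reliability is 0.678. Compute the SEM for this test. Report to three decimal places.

SEM = SD · √(1 − ρ) = 17.9 × √0.322 = 17.9 × 0.5675 = 10.1574

10.157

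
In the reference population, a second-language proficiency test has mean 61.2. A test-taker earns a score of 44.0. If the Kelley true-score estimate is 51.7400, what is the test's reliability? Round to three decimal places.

T̂ = ρX + (1 − ρ)μ  ⇒  T̂ − μ = ρ(X − μ)
ρ = (T̂ − μ)/(X − μ) = (51.7400 − 61.2) / (44.0 − 61.2) = -9.4600 / -17.2 = 0.55000

0.550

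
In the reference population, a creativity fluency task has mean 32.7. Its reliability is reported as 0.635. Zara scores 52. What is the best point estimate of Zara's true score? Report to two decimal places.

44.96

T̂ = 0.635(52) + 0.365(32.7) = 33.020 + 11.9355 = 44.956 → 44.96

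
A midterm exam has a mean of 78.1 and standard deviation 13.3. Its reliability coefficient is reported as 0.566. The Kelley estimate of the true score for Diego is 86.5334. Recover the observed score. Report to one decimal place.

93.0

T̂ = ρX + (1 − ρ)μ  ⇒  X = (T̂ − (1 − ρ)μ) / ρ
X = (86.5334 − 0.434 × 78.1) / 0.566 = (86.5334 − 33.8954) / 0.566 = 52.6380 / 0.566 = 93.000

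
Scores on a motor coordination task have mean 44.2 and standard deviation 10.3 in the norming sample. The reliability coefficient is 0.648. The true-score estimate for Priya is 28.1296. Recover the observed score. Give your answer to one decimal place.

19.4

T̂ = ρX + (1 − ρ)μ  ⇒  X = (T̂ − (1 − ρ)μ) / ρ
X = (28.1296 − 0.352 × 44.2) / 0.648 = (28.1296 − 15.5584) / 0.648 = 12.5712 / 0.648 = 19.400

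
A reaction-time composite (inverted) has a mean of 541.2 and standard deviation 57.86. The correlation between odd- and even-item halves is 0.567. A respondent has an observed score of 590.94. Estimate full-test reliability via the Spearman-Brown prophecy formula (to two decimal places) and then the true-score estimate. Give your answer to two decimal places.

Spearman-Brown: ρ = 2r/(1 + r) = 2(0.567)/(1 + 0.567) = 1.1340/1.567 = 0.7237 → 0.72
T̂ = ρX + (1 − ρ)μ
  = 0.72 × 590.94 + 0.28 × 541.2
  = 425.4768 + 151.536
  = 577.013
  ≈ 577.01

577.01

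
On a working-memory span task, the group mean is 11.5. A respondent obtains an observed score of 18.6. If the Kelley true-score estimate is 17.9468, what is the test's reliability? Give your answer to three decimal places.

T̂ = ρX + (1 − ρ)μ  ⇒  T̂ − μ = ρ(X − μ)
ρ = (T̂ − μ)/(X − μ) = (17.9468 − 11.5) / (18.6 − 11.5) = 6.4468 / 7.1 = 0.90800

0.908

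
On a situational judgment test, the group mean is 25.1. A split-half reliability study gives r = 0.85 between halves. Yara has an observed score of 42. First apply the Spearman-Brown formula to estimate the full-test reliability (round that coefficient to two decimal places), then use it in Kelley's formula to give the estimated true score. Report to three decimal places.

Spearman-Brown: ρ = 2r/(1 + r) = 2(0.85)/(1 + 0.85) = 1.700/1.85 = 0.9189 → 0.92
Weight the observed score by reliability and the mean by (1 − reliability): T̂ = 0.92·42 + 0.08·25.1 = 38.64 + 2.008 = 40.6480.

40.648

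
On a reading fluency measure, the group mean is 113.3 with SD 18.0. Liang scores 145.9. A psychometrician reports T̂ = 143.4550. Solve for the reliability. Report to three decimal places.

0.925

T̂ = ρX + (1 − ρ)μ  ⇒  T̂ − μ = ρ(X − μ)
ρ = (T̂ − μ)/(X − μ) = (143.4550 − 113.3) / (145.9 − 113.3) = 30.1550 / 32.6 = 0.92500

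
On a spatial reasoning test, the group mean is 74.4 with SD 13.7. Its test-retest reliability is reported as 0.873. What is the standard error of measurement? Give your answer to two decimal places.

4.88

SEM = SD · √(1 − ρ) = 13.7 × √0.127 = 13.7 × 0.3564 = 4.882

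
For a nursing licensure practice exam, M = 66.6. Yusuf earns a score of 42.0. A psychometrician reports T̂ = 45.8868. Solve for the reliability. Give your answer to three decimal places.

0.842

T̂ = ρX + (1 − ρ)μ  ⇒  T̂ − μ = ρ(X − μ)
ρ = (T̂ − μ)/(X − μ) = (45.8868 − 66.6) / (42.0 − 66.6) = -20.7132 / -24.6 = 0.84200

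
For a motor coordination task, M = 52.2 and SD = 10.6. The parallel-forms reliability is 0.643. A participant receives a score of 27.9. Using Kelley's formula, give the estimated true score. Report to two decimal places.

36.58

Regress the observed score toward the mean by the unreliability: T̂ = 0.643·27.9 + 0.357·52.2 = 17.9397 + 18.6354 = 36.575.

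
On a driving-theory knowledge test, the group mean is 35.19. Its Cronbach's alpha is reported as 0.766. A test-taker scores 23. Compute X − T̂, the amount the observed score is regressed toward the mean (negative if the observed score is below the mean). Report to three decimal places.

Kelley's formula gives T̂ = 0.766·23 + 0.234·35.19 = 17.618 + 8.23446 = 25.85246.
X − T̂ = 23 − 25.8525 = -2.8525 → -2.852

-2.852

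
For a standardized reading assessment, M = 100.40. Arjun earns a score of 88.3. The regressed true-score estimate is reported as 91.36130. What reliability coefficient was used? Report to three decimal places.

0.747

T̂ = ρX + (1 − ρ)μ  ⇒  T̂ − μ = ρ(X − μ)
ρ = (T̂ − μ)/(X − μ) = (91.36130 − 100.40) / (88.3 − 100.40) = -9.03870 / -12.10 = 0.74700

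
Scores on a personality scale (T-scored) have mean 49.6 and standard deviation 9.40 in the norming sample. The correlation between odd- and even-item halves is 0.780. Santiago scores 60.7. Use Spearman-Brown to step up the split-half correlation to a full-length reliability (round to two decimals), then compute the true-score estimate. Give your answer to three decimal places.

59.368

Spearman-Brown: ρ = 2r/(1 + r) = 2(0.780)/(1 + 0.780) = 1.5600/1.780 = 0.8764 → 0.88
Regress the observed score toward the mean by the unreliability: T̂ = 0.88·60.7 + 0.12·49.6 = 53.416 + 5.952 = 59.3680.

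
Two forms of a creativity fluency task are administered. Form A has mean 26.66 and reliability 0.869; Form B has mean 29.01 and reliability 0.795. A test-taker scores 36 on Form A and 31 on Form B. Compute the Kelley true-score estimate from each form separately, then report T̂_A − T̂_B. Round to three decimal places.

4.184

T̂_A = 0.869(36) + 0.131(26.66) = 34.77646
T̂_B = 0.795(31) + 0.205(29.01) = 30.59205
T̂_A − T̂_B = 4.18441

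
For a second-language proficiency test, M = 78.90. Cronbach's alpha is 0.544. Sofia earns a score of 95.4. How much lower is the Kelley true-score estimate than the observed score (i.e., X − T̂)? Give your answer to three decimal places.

7.524

T̂ = ρX + (1 − ρ)μ
  = 0.544 × 95.4 + 0.456 × 78.90
  = 51.8976 + 35.97840
  = 87.87600
  ≈ 87.8760
X − T̂ = 95.4 − 87.8760 = 7.5240 → 7.524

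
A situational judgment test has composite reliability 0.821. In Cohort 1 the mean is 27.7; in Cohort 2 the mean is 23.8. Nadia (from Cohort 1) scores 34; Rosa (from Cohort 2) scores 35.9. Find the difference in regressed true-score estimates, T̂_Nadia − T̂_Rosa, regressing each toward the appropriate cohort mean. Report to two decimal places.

T̂_Nadia = 0.821(34) + 0.179(27.7) = 32.8723
T̂_Rosa = 0.821(35.9) + 0.179(23.8) = 33.7341
Difference = 32.8723 − 33.7341 = -0.8618

-0.86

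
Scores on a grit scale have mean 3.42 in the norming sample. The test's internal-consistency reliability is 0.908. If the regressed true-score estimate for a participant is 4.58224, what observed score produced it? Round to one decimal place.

4.7

T̂ = ρX + (1 − ρ)μ  ⇒  X = (T̂ − (1 − ρ)μ) / ρ
X = (4.58224 − 0.092 × 3.42) / 0.908 = (4.58224 − 0.31464) / 0.908 = 4.26760 / 0.908 = 4.700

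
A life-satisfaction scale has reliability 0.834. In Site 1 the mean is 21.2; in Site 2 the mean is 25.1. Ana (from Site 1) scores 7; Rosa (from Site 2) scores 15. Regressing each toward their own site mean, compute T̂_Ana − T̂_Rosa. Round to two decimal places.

T̂_Ana = 0.834(7) + 0.166(21.2) = 9.3572
T̂_Rosa = 0.834(15) + 0.166(25.1) = 16.6766
Difference = 9.3572 − 16.6766 = -7.3194

-7.32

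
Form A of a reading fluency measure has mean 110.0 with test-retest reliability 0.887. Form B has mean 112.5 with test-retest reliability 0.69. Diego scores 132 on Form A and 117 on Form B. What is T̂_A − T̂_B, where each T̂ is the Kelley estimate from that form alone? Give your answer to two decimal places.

T̂_A = 0.887(132) + 0.113(110.0) = 129.5140
T̂_B = 0.69(117) + 0.31(112.5) = 115.6050
T̂_A − T̂_B = 13.9090

13.91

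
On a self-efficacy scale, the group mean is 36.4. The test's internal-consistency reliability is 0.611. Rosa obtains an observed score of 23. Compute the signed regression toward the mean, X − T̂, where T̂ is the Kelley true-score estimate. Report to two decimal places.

Regress the observed score toward the mean by the unreliability: T̂ = 0.611·23 + 0.389·36.4 = 14.053 + 14.1596 = 28.2126.
X − T̂ = 23 − 28.213 = -5.213 → -5.21

-5.21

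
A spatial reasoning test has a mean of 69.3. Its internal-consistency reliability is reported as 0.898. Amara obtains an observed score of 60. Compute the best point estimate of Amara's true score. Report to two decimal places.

60.95

T̂ = 0.898(60) + 0.102(69.3) = 53.880 + 7.0686 = 60.949 → 60.95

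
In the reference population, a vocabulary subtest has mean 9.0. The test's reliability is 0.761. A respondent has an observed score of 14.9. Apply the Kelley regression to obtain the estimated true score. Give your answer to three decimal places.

13.490

T̂ = ρX + (1 − ρ)μ
  = 0.761 × 14.9 + 0.239 × 9.0
  = 11.3389 + 2.1510
  = 13.4899
  ≈ 13.490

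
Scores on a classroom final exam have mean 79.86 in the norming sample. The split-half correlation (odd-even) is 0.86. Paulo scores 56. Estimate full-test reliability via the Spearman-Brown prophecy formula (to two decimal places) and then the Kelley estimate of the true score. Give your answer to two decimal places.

Spearman-Brown: ρ = 2r/(1 + r) = 2(0.86)/(1 + 0.86) = 1.720/1.86 = 0.9247 → 0.92
Weight the observed score by reliability and the mean by (1 − reliability): T̂ = 0.92·56 + 0.08·79.86 = 51.52 + 6.3888 = 57.909.

57.91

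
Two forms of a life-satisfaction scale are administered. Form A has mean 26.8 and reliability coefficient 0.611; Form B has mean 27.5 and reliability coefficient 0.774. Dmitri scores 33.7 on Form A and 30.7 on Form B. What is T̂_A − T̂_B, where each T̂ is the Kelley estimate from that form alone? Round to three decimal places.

1.039

T̂_A = 0.611(33.7) + 0.389(26.8) = 31.01590
T̂_B = 0.774(30.7) + 0.226(27.5) = 29.97680
T̂_A − T̂_B = 1.03910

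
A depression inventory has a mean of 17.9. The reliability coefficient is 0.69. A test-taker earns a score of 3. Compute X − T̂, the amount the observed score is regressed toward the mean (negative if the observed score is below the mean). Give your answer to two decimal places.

T̂ = ρX + (1 − ρ)μ
  = 0.69 × 3 + 0.31 × 17.9
  = 2.07 + 5.549
  = 7.6190
  ≈ 7.619
X − T̂ = 3 − 7.619 = -4.619 → -4.62

-4.62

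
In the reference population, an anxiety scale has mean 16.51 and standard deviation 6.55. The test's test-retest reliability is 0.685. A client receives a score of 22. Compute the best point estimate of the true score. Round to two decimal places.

20.27

Regress the observed score toward the mean by the unreliability: T̂ = 0.685·22 + 0.315·16.51 = 15.070 + 5.20065 = 20.271.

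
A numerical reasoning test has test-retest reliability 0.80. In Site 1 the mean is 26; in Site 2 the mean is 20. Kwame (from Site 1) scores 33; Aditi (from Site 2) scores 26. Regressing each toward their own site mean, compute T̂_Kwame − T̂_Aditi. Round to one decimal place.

T̂_Kwame = 0.80(33) + 0.20(26) = 31.600
T̂_Aditi = 0.80(26) + 0.20(20) = 24.800
Difference = 31.600 − 24.800 = 6.800

6.8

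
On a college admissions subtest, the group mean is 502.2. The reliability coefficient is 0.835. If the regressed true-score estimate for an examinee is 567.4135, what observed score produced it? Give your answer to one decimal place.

T̂ = ρX + (1 − ρ)μ  ⇒  X = (T̂ − (1 − ρ)μ) / ρ
X = (567.4135 − 0.165 × 502.2) / 0.835 = (567.4135 − 82.8630) / 0.835 = 484.5505 / 0.835 = 580.300

580.3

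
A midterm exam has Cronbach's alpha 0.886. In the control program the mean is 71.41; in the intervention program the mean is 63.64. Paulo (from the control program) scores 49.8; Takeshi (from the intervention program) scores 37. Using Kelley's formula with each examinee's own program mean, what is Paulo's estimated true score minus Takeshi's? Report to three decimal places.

12.227

T̂_Paulo = 0.886(49.8) + 0.114(71.41) = 52.26354
T̂_Takeshi = 0.886(37) + 0.114(63.64) = 40.03696
Difference = 52.26354 − 40.03696 = 12.22658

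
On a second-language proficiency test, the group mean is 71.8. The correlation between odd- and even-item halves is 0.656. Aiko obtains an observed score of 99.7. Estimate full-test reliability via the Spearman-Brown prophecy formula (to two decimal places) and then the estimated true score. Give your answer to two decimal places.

93.84

Spearman-Brown: ρ = 2r/(1 + r) = 2(0.656)/(1 + 0.656) = 1.3120/1.656 = 0.7923 → 0.79
Regress the observed score toward the mean by the unreliability: T̂ = 0.79·99.7 + 0.21·71.8 = 78.763 + 15.078 = 93.841.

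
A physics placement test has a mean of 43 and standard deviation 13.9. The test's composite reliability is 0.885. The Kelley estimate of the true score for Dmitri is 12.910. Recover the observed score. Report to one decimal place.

9.0

T̂ = ρX + (1 − ρ)μ  ⇒  X = (T̂ − (1 − ρ)μ) / ρ
X = (12.910 − 0.115 × 43) / 0.885 = (12.910 − 4.945) / 0.885 = 7.965 / 0.885 = 9.000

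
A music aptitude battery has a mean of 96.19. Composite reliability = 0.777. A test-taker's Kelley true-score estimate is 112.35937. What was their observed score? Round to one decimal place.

117.0

T̂ = ρX + (1 − ρ)μ  ⇒  X = (T̂ − (1 − ρ)μ) / ρ
X = (112.35937 − 0.223 × 96.19) / 0.777 = (112.35937 − 21.45037) / 0.777 = 90.90900 / 0.777 = 117.000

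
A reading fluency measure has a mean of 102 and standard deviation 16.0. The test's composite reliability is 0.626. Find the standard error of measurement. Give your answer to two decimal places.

SEM = SD · √(1 − ρ) = 16.0 × √0.374 = 16.0 × 0.6116 = 9.785

9.78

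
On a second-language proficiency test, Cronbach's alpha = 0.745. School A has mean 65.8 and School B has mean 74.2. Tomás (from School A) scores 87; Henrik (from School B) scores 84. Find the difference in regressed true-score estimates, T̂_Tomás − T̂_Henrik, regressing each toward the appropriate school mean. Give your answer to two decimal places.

T̂_Tomás = 0.745(87) + 0.255(65.8) = 81.5940
T̂_Henrik = 0.745(84) + 0.255(74.2) = 81.5010
Difference = 81.5940 − 81.5010 = 0.0930

0.09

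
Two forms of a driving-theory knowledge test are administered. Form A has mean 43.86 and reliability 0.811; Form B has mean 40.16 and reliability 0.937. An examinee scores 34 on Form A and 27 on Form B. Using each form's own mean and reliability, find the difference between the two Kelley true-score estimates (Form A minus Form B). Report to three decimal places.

T̂_A = 0.811(34) + 0.189(43.86) = 35.86354
T̂_B = 0.937(27) + 0.063(40.16) = 27.82908
T̂_A − T̂_B = 8.03446

8.034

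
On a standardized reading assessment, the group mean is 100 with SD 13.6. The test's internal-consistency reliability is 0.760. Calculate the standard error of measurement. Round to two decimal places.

6.66

SEM = SD · √(1 − ρ) = 13.6 × √0.240 = 13.6 × 0.4899 = 6.663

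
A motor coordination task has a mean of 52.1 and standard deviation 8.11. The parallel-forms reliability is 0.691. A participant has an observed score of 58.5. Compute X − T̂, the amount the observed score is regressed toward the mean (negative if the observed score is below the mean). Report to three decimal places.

1.978

Weight the observed score by reliability and the mean by (1 − reliability): T̂ = 0.691·58.5 + 0.309·52.1 = 40.4235 + 16.0989 = 56.52240.
X − T̂ = 58.5 − 56.5224 = 1.9776 → 1.978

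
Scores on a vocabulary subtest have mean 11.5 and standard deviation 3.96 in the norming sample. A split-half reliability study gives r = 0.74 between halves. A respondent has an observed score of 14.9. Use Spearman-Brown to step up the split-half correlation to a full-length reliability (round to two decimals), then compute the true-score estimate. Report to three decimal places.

Spearman-Brown: ρ = 2r/(1 + r) = 2(0.74)/(1 + 0.74) = 1.480/1.74 = 0.8506 → 0.85
Kelley's formula gives T̂ = 0.85·14.9 + 0.15·11.5 = 12.665 + 1.725 = 14.3900.

14.390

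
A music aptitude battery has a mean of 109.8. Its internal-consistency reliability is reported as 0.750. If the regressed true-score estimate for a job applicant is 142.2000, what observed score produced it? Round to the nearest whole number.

153

T̂ = ρX + (1 − ρ)μ  ⇒  X = (T̂ − (1 − ρ)μ) / ρ
X = (142.2000 − 0.250 × 109.8) / 0.750 = (142.2000 − 27.4500) / 0.750 = 114.7500 / 0.750 = 153.00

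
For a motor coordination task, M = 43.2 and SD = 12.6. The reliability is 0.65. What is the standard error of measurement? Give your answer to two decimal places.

SEM = SD · √(1 − ρ) = 12.6 × √0.35 = 12.6 × 0.5916 = 7.454

7.45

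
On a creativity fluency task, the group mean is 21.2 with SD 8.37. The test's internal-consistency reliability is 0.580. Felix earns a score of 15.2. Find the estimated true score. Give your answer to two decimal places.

T̂ = 0.580(15.2) + 0.420(21.2) = 8.8160 + 8.9040 = 17.720 → 17.72

17.72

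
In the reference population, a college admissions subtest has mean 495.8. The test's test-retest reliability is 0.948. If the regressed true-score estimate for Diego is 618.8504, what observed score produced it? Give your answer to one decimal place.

625.6

T̂ = ρX + (1 − ρ)μ  ⇒  X = (T̂ − (1 − ρ)μ) / ρ
X = (618.8504 − 0.052 × 495.8) / 0.948 = (618.8504 − 25.7816) / 0.948 = 593.0688 / 0.948 = 625.600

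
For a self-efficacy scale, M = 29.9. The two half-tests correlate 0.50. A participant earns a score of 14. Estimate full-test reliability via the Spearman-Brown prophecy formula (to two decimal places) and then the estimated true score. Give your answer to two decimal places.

19.25

Spearman-Brown: ρ = 2r/(1 + r) = 2(0.50)/(1 + 0.50) = 1.000/1.50 = 0.6667 → 0.67
Kelley's formula gives T̂ = 0.67·14 + 0.33·29.9 = 9.38 + 9.867 = 19.247.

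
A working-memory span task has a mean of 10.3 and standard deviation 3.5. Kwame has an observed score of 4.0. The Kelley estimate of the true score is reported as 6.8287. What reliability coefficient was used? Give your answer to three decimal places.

T̂ = ρX + (1 − ρ)μ  ⇒  T̂ − μ = ρ(X − μ)
ρ = (T̂ − μ)/(X − μ) = (6.8287 − 10.3) / (4.0 − 10.3) = -3.4713 / -6.3 = 0.55100

0.551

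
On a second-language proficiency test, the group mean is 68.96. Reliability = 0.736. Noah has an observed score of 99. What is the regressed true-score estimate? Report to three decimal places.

T̂ = ρX + (1 − ρ)μ
  = 0.736 × 99 + 0.264 × 68.96
  = 72.864 + 18.20544
  = 91.0694
  ≈ 91.069

91.069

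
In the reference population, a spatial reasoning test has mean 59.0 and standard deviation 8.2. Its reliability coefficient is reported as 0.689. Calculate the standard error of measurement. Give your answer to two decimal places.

SEM = SD · √(1 − ρ) = 8.2 × √0.311 = 8.2 × 0.5577 = 4.573

4.57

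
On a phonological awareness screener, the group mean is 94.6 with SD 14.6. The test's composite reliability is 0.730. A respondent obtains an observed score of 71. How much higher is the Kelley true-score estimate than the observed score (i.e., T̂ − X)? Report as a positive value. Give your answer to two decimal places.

6.37

Regress the observed score toward the mean by the unreliability: T̂ = 0.730·71 + 0.270·94.6 = 51.830 + 25.5420 = 77.3720.
T̂ − X = 77.372 − 71 = 6.372 → 6.37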